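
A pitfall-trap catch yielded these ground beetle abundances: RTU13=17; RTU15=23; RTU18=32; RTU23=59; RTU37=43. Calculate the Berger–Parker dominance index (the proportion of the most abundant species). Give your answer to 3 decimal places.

0.339

Total N = 17+23+32+59+43 = 174, so the proportions are 0.0977, 0.13218, 0.18391, 0.33908, 0.24713 (working shown to 5 dp, full precision carried).
The largest proportion is 0.33908, i.e. d = 0.339 to 3 decimal places.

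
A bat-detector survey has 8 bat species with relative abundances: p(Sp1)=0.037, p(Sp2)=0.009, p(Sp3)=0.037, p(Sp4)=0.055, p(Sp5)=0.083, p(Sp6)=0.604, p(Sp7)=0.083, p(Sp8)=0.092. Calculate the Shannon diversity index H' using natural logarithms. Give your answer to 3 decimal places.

1.383

Each pᵢ ln pᵢ term (working shown to 5 dp, full precision carried): 0.037×(-3.29684)=-0.12198, 0.009×(-4.71053)=-0.04239, 0.037×(-3.29684)=-0.12198, 0.055×(-2.90042)=-0.15952, 0.083×(-2.48891)=-0.20658, 0.604×(-0.50418)=-0.30453, 0.083×(-2.48891)=-0.20658, 0.092×(-2.38597)=-0.21951.
Sum = -1.38308, so H' = 1.383.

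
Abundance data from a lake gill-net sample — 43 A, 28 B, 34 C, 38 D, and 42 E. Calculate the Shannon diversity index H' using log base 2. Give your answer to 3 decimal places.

Total N = 43+28+34+38+42 = 185, so the proportions are 0.23243, 0.15135, 0.18378, 0.20541, 0.22703 (working shown to 5 dp, full precision carried).
Each pᵢ log₂ pᵢ term: 0.23243×(-2.10512)=-0.48930, 0.15135×(-2.72403)=-0.41229, 0.18378×(-2.44392)=-0.44915, 0.20541×(-2.28345)=-0.46903, 0.22703×(-2.13906)=-0.48563.
Sum = -2.30539, so H' = 2.305.

2.305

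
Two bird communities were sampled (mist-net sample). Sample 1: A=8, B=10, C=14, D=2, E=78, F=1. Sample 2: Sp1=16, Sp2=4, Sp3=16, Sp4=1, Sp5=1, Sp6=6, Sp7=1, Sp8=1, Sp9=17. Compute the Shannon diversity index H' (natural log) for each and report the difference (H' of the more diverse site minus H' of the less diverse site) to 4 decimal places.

0.6818

Sample 1: N=113, proportions 0.070796, 0.088496, 0.123894, 0.017699, 0.690265, 0.00885, giving H' = 1.029885 (working shown to 6 dp, full precision carried).
Sample 2: N=63, proportions 0.253968, 0.063492, 0.253968, 0.015873, 0.015873, 0.095238, 0.015873, 0.015873, 0.269841, giving H' = 1.711655.
Difference = |1.029885 − 1.711655| = 0.681770, i.e. 0.6818 to 4 decimal places.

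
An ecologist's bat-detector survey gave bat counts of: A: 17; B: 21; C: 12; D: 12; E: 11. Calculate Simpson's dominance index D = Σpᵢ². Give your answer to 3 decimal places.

0.214

Total N = 17+21+12+12+11 = 73, so the proportions are 0.23288, 0.28767, 0.16438, 0.16438, 0.15068 (working shown to 5 dp, full precision carried).
D = 0.23288² + 0.28767² + 0.16438² + 0.16438² + 0.15068² = 0.05423 + 0.08275 + 0.02702 + 0.02702 + 0.02271 = 0.21374.
To 3 decimal places, D = 0.214.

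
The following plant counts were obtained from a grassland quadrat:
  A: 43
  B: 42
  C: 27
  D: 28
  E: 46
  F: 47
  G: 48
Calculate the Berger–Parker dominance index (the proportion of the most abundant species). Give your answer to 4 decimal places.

Total N = 43+42+27+28+46+47+48 = 281, so the proportions are 0.153025, 0.149466, 0.096085, 0.099644, 0.163701, 0.16726, 0.170819 (working shown to 6 dp, full precision carried).
The largest proportion is 0.170819, i.e. d = 0.1708 to 4 decimal places.

0.1708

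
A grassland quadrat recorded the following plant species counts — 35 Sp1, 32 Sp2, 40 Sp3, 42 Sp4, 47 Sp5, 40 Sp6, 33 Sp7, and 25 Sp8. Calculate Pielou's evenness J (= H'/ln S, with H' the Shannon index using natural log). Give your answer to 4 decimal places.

Total N = 35+32+40+42+47+40+33+25 = 294, so the proportions are 0.119048, 0.108844, 0.136054, 0.142857, 0.159864, 0.136054, 0.112245, 0.085034 (working shown to 6 dp, full precision carried).
H' = −Σ pᵢ ln pᵢ = −((-0.253361) + (-0.241398) + (-0.271388) + (-0.277987) + (-0.293100) + (-0.271388) + (-0.245488) + (-0.209584)) = 2.063693.
With S = 8 species, ln S = 2.079442, so J = 2.063693/2.079442 = 0.992426, i.e. 0.9924 to 4 decimal places.

0.9924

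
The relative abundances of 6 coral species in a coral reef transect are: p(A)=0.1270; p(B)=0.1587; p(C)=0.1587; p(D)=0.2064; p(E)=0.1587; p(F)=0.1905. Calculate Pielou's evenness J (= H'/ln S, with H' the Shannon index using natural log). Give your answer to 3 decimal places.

H' = −Σ pᵢ ln pᵢ = −((-0.26207) + (-0.29213) + (-0.29213) + (-0.32569) + (-0.29213) + (-0.31587)) = 1.78000 (working shown to 5 dp, full precision carried).
With S = 6 species, ln S = 1.79176, so J = 1.78000/1.79176 = 0.99344, i.e. 0.993 to 3 decimal places.

0.993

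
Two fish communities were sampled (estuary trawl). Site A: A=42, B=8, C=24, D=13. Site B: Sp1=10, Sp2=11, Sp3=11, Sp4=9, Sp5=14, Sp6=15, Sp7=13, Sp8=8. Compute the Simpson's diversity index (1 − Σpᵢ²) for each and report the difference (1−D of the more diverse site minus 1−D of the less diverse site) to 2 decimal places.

0.21

Site A: N=87, proportions 0.48276, 0.09195, 0.27586, 0.14943, giving 1−D = 0.66006 (working shown to 5 dp, full precision carried).
Site B: N=91, proportions 0.10989, 0.12088, 0.12088, 0.0989, 0.15385, 0.16484, 0.14286, 0.08791, giving 1−D = 0.86994.
Difference = |0.66006 − 0.86994| = 0.20988, i.e. 0.21 to 2 decimal places.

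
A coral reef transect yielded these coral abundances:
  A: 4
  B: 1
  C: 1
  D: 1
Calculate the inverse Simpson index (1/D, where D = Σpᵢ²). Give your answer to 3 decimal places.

2.579

Total N = 4+1+1+1 = 7, so the proportions are 0.571429, 0.142857, 0.142857, 0.142857 (working shown to 6 dp, full precision carried).
D = 0.571429² + 0.142857² + 0.142857² + 0.142857² = 0.326531 + 0.020408 + 0.020408 + 0.020408 = 0.387755.
So 1/D = 2.57895, i.e. 2.579 to 3 decimal places.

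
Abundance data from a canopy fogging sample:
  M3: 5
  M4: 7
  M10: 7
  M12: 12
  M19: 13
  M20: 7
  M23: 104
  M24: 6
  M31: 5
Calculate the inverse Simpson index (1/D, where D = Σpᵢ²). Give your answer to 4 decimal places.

2.4253

Total N = 5+7+7+12+13+7+104+6+5 = 166, so the proportions are 0.0301205, 0.0421687, 0.0421687, 0.0722892, 0.0783133, 0.0421687, 0.626506, 0.0361446, 0.0301205 (working shown to 7 dp, full precision carried).
D = 0.0301205² + 0.0421687² + 0.0421687² + 0.0722892² + 0.0783133² + 0.0421687² + 0.626506² + 0.0361446² + 0.0301205² = 0.0009072 + 0.0017782 + 0.0017782 + 0.0052257 + 0.0061330 + 0.0017782 + 0.3925098 + 0.0013064 + 0.0009072 = 0.4123240.
So 1/D = 2.425277, i.e. 2.4253 to 4 decimal places.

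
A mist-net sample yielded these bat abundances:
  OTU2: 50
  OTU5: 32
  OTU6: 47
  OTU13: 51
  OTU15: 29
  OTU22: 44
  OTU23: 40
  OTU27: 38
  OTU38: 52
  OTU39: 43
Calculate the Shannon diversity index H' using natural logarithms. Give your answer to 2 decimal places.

2.29

Total N = 50+32+47+51+29+44+40+38+52+43 = 426, so the proportions are 0.1174, 0.0751, 0.1103, 0.1197, 0.0681, 0.1033, 0.0939, 0.0892, 0.1221, 0.1009 (working shown to 4 dp, full precision carried).
Each pᵢ ln pᵢ term: 0.1174×(-2.1424)=-0.2515, 0.0751×(-2.5887)=-0.1945, 0.1103×(-2.2043)=-0.2432, 0.1197×(-2.1226)=-0.2541, 0.0681×(-2.6871)=-0.1829, 0.1033×(-2.2702)=-0.2345, 0.0939×(-2.3656)=-0.2221, 0.0892×(-2.4169)=-0.2156, 0.1221×(-2.1032)=-0.2567, 0.1009×(-2.2932)=-0.2315.
Sum = -2.2866, so H' = 2.29.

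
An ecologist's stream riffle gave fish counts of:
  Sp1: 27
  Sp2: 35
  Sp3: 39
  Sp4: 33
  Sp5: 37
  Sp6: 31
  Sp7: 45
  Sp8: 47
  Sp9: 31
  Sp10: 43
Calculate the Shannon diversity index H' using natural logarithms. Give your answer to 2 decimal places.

2.29

Total N = 27+35+39+33+37+31+45+47+31+43 = 368, so the proportions are 0.0734, 0.0951, 0.106, 0.0897, 0.1005, 0.0842, 0.1223, 0.1277, 0.0842, 0.1168 (working shown to 4 dp, full precision carried).
Each pᵢ ln pᵢ term: 0.0734×(-2.6122)=-0.1917, 0.0951×(-2.3527)=-0.2238, 0.106×(-2.2445)=-0.2379, 0.0897×(-2.4116)=-0.2163, 0.1005×(-2.2972)=-0.2310, 0.0842×(-2.4741)=-0.2084, 0.1223×(-2.1014)=-0.2570, 0.1277×(-2.0579)=-0.2628, 0.0842×(-2.4741)=-0.2084, 0.1168×(-2.1469)=-0.2509.
Sum = -2.2880, so H' = 2.29.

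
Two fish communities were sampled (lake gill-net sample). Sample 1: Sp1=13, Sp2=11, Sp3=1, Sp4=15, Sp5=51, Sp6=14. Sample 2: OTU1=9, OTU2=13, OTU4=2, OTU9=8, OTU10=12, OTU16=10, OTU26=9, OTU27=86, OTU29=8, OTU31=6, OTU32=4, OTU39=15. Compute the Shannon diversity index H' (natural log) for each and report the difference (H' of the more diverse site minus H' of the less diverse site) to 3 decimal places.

Sample 1: N=105, proportions 0.12381, 0.104762, 0.009524, 0.142857, 0.485714, 0.133333, giving H' = 1.436705 (working shown to 6 dp, full precision carried).
Sample 2: N=182, proportions 0.049451, 0.071429, 0.010989, 0.043956, 0.065934, 0.054945, 0.049451, 0.472527, 0.043956, 0.032967, 0.021978, 0.082418, giving H' = 1.905178.
Difference = |1.436705 − 1.905178| = 0.468473, i.e. 0.468 to 3 decimal places.

0.468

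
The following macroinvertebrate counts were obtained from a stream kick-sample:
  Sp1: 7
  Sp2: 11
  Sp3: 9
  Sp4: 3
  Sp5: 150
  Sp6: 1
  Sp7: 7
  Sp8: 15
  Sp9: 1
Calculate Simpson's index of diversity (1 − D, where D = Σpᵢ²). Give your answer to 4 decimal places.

Total N = 7+11+9+3+150+1+7+15+1 = 204, so the proportions are 0.034314, 0.053922, 0.044118, 0.014706, 0.735294, 0.004902, 0.034314, 0.073529, 0.004902 (working shown to 6 dp, full precision carried).
D = 0.034314² + 0.053922² + 0.044118² + 0.014706² + 0.735294² + 0.004902² + 0.034314² + 0.073529² + 0.004902² = 0.001177 + 0.002908 + 0.001946 + 0.000216 + 0.540657 + 0.000024 + 0.001177 + 0.005407 + 0.000024 = 0.553537.
So 1 − D = 0.446463, i.e. 0.4465 to 4 decimal places.

0.4465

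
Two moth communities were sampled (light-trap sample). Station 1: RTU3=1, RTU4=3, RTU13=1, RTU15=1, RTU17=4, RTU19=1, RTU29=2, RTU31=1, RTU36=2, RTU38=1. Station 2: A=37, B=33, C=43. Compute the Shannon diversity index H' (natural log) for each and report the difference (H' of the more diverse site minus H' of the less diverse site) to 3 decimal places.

Station 1: N=17, proportions 0.05882, 0.17647, 0.05882, 0.05882, 0.23529, 0.05882, 0.11765, 0.05882, 0.11765, 0.05882, giving H' = 2.15006 (working shown to 5 dp, full precision carried).
Station 2: N=113, proportions 0.32743, 0.29204, 0.38053, giving H' = 1.09269.
Difference = |2.15006 − 1.09269| = 1.05737, i.e. 1.057 to 3 decimal places.

1.057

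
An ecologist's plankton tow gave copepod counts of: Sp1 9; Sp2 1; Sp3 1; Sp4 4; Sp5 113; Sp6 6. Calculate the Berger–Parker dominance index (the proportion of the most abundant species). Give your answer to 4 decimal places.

Total N = 9+1+1+4+113+6 = 134, so the proportions are 0.067164, 0.007463, 0.007463, 0.029851, 0.843284, 0.044776 (working shown to 6 dp, full precision carried).
The largest proportion is 0.843284, i.e. d = 0.8433 to 4 decimal places.

0.8433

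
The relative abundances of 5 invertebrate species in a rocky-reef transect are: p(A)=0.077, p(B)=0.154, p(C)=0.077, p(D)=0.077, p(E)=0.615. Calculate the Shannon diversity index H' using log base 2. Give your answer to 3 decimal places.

Each pᵢ log₂ pᵢ term (working shown to 5 dp, full precision carried): 0.077×(-3.69900)=-0.28482, 0.154×(-2.69900)=-0.41565, 0.077×(-3.69900)=-0.28482, 0.077×(-3.69900)=-0.28482, 0.615×(-0.70134)=-0.43133.
Sum = -1.70144, so H' = 1.701.

1.701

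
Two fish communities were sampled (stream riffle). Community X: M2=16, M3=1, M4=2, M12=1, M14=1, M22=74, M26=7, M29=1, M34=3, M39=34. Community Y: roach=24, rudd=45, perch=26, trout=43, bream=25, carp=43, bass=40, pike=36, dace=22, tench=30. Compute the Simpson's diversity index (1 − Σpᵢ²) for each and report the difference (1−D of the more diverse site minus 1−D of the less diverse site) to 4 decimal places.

0.2483

Community X: N=140, proportions 0.114286, 0.007143, 0.014286, 0.007143, 0.007143, 0.528571, 0.05, 0.007143, 0.021429, 0.242857, giving 1−D = 0.645204 (working shown to 6 dp, full precision carried).
Community Y: N=334, proportions 0.071856, 0.134731, 0.077844, 0.128743, 0.07485, 0.128743, 0.11976, 0.107784, 0.065868, 0.08982, giving 1−D = 0.893506.
Difference = |0.645204 − 0.893506| = 0.248302, i.e. 0.2483 to 4 decimal places.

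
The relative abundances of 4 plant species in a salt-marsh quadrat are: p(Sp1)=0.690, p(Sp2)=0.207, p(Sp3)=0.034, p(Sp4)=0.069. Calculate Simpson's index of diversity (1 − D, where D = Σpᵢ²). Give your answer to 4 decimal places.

0.4751

D = 0.69² + 0.207² + 0.034² + 0.069² = 0.476100 + 0.042849 + 0.001156 + 0.004761 = 0.524866 (working shown to 6 dp, full precision carried).
So 1 − D = 0.475134, i.e. 0.4751 to 4 decimal places.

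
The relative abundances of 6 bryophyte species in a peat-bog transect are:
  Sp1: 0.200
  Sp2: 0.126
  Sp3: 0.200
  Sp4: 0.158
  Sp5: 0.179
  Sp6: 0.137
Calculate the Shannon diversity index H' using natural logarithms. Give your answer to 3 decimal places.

1.777

Each pᵢ ln pᵢ term (working shown to 5 dp, full precision carried): 0.2×(-1.60944)=-0.32189, 0.126×(-2.07147)=-0.26101, 0.2×(-1.60944)=-0.32189, 0.158×(-1.84516)=-0.29154, 0.179×(-1.72037)=-0.30795, 0.137×(-1.98777)=-0.27233.
Sum = -1.77659, so H' = 1.777.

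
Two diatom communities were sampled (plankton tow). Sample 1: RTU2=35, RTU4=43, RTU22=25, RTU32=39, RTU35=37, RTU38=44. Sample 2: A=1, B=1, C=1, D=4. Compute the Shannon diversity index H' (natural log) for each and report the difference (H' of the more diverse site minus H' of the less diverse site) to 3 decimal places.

Sample 1: N=223, proportions 0.15695, 0.19283, 0.11211, 0.17489, 0.16592, 0.19731, giving H' = 1.77655 (working shown to 5 dp, full precision carried).
Sample 2: N=7, proportions 0.14286, 0.14286, 0.14286, 0.57143, giving H' = 1.15374.
Difference = |1.77655 − 1.15374| = 0.62281, i.e. 0.623 to 3 decimal places.

0.623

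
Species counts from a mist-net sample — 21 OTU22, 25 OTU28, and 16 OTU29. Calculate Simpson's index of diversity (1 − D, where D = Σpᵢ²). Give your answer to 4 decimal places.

Total N = 21+25+16 = 62, so the proportions are 0.33871, 0.403226, 0.258065 (working shown to 6 dp, full precision carried).
D = 0.33871² + 0.403226² + 0.258065² = 0.114724 + 0.162591 + 0.066597 = 0.343913.
So 1 − D = 0.656087, i.e. 0.6561 to 4 decimal places.

0.6561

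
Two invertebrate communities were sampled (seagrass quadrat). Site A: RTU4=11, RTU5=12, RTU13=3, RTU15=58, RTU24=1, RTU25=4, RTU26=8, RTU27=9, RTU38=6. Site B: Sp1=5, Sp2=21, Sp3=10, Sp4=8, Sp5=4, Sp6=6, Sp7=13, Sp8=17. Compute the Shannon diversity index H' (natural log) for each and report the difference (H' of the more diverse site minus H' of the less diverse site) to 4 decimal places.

0.3234

Site A: N=112, proportions 0.098214, 0.107143, 0.026786, 0.517857, 0.008929, 0.035714, 0.071429, 0.080357, 0.053571, giving H' = 1.614003 (working shown to 6 dp, full precision carried).
Site B: N=84, proportions 0.059524, 0.25, 0.119048, 0.095238, 0.047619, 0.071429, 0.154762, 0.202381, giving H' = 1.937385.
Difference = |1.614003 − 1.937385| = 0.323382, i.e. 0.3234 to 4 decimal places.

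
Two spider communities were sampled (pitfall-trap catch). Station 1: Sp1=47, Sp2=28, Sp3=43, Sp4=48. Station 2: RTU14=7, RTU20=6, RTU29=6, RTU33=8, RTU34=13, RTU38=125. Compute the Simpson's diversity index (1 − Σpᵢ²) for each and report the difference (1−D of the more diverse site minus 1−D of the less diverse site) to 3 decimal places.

0.328

Station 1: N=166, proportions 0.2831325, 0.1686747, 0.2590361, 0.2891566, giving 1−D = 0.7406735 (working shown to 7 dp, full precision carried).
Station 2: N=165, proportions 0.0424242, 0.0363636, 0.0363636, 0.0484848, 0.0787879, 0.7575758, giving 1−D = 0.4130762.
Difference = |0.7406735 − 0.4130762| = 0.3275973, i.e. 0.328 to 3 decimal places.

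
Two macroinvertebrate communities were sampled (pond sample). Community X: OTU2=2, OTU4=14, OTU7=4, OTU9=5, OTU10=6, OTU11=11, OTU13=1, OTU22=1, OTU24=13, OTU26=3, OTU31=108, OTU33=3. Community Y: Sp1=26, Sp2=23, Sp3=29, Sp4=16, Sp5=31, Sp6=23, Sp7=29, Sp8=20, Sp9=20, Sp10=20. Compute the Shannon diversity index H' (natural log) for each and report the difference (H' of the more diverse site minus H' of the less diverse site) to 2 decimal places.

0.85

Community X: N=171, proportions 0.0117, 0.0819, 0.0234, 0.0292, 0.0351, 0.0643, 0.0058, 0.0058, 0.076, 0.0175, 0.6316, 0.0175, giving H' = 1.4302 (working shown to 4 dp, full precision carried).
Community Y: N=237, proportions 0.1097, 0.097, 0.1224, 0.0675, 0.1308, 0.097, 0.1224, 0.0844, 0.0844, 0.0844, giving H' = 2.2832.
Difference = |1.4302 − 2.2832| = 0.8530, i.e. 0.85 to 2 decimal places.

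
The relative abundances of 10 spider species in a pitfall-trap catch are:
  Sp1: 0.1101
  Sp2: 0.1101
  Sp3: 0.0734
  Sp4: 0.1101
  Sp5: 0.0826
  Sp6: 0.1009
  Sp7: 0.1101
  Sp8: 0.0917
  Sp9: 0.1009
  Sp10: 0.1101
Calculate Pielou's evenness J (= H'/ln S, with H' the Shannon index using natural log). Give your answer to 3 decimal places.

H' = −Σ pᵢ ln pᵢ = −((-0.24292) + (-0.24292) + (-0.19171) + (-0.24292) + (-0.20598) + (-0.23143) + (-0.24292) + (-0.21909) + (-0.23143) + (-0.24292)) = 2.29424 (working shown to 5 dp, full precision carried).
With S = 10 species, ln S = 2.30259, so J = 2.29424/2.30259 = 0.99638, i.e. 0.996 to 3 decimal places.

0.996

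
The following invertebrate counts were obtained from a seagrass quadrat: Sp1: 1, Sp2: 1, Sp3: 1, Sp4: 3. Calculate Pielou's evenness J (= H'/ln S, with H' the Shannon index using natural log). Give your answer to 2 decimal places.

0.90

Total N = 1+1+1+3 = 6, so the proportions are 0.1667, 0.1667, 0.1667, 0.5 (working shown to 4 dp, full precision carried).
H' = −Σ pᵢ ln pᵢ = −((-0.2986) + (-0.2986) + (-0.2986) + (-0.3466)) = 1.2425.
With S = 4 species, ln S = 1.3863, so J = 1.2425/1.3863 = 0.8962, i.e. 0.90 to 2 decimal places.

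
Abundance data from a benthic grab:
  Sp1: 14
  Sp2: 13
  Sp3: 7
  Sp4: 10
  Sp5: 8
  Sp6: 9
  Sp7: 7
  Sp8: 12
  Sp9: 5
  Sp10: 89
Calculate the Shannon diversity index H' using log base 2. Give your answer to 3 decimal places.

2.515

Total N = 14+13+7+10+8+9+7+12+5+89 = 174, so the proportions are 0.08046, 0.07471, 0.04023, 0.05747, 0.04598, 0.05172, 0.04023, 0.06897, 0.02874, 0.51149 (working shown to 5 dp, full precision carried).
Each pᵢ log₂ pᵢ term: 0.08046×(-3.63559)=-0.29252, 0.07471×(-3.74250)=-0.27961, 0.04023×(-4.63559)=-0.18649, 0.05747×(-4.12102)=-0.23684, 0.04598×(-4.44294)=-0.20427, 0.05172×(-4.27302)=-0.22102, 0.04023×(-4.63559)=-0.18649, 0.06897×(-3.85798)=-0.26607, 0.02874×(-5.12102)=-0.14716, 0.51149×(-0.96721)=-0.49472.
Sum = -2.51519, so H' = 2.515.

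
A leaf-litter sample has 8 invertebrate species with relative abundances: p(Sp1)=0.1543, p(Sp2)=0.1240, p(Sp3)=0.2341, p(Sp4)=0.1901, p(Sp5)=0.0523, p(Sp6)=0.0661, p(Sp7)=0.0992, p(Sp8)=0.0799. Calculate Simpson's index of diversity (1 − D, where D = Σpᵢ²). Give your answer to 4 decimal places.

0.8465

D = 0.1543² + 0.124² + 0.2341² + 0.1901² + 0.0523² + 0.0661² + 0.0992² + 0.0799² = 0.023808 + 0.015376 + 0.054803 + 0.036138 + 0.002735 + 0.004369 + 0.009841 + 0.006384 = 0.153454 (working shown to 6 dp, full precision carried).
So 1 − D = 0.846546, i.e. 0.8465 to 4 decimal places.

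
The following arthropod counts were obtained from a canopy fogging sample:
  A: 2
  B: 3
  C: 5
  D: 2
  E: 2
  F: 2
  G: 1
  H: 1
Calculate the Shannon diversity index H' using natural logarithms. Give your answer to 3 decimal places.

Total N = 2+3+5+2+2+2+1+1 = 18, so the proportions are 0.11111, 0.16667, 0.27778, 0.11111, 0.11111, 0.11111, 0.05556, 0.05556 (working shown to 5 dp, full precision carried).
Each pᵢ ln pᵢ term: 0.11111×(-2.19722)=-0.24414, 0.16667×(-1.79176)=-0.29863, 0.27778×(-1.28093)=-0.35581, 0.11111×(-2.19722)=-0.24414, 0.11111×(-2.19722)=-0.24414, 0.11111×(-2.19722)=-0.24414, 0.05556×(-2.89037)=-0.16058, 0.05556×(-2.89037)=-0.16058.
Sum = -1.95214, so H' = 1.952.

1.952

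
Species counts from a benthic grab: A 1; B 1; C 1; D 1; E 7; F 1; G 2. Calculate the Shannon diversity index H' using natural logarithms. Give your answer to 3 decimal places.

Total N = 1+1+1+1+7+1+2 = 14, so the proportions are 0.07143, 0.07143, 0.07143, 0.07143, 0.5, 0.07143, 0.14286 (working shown to 5 dp, full precision carried).
Each pᵢ ln pᵢ term: 0.07143×(-2.63906)=-0.18850, 0.07143×(-2.63906)=-0.18850, 0.07143×(-2.63906)=-0.18850, 0.07143×(-2.63906)=-0.18850, 0.5×(-0.69315)=-0.34657, 0.07143×(-2.63906)=-0.18850, 0.14286×(-1.94591)=-0.27799.
Sum = -1.56708, so H' = 1.567.

1.567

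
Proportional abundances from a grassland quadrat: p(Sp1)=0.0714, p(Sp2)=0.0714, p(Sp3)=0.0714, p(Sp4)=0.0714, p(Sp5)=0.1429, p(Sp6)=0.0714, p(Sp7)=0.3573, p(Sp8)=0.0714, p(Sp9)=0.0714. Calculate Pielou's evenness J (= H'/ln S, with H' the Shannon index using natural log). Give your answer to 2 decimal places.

0.89

H' = −Σ pᵢ ln pᵢ = −((-0.1885) + (-0.1885) + (-0.1885) + (-0.1885) + (-0.2780) + (-0.1885) + (-0.3677) + (-0.1885) + (-0.1885)) = 1.9650 (working shown to 4 dp, full precision carried).
With S = 9 species, ln S = 2.1972, so J = 1.9650/2.1972 = 0.8943, i.e. 0.89 to 2 decimal places.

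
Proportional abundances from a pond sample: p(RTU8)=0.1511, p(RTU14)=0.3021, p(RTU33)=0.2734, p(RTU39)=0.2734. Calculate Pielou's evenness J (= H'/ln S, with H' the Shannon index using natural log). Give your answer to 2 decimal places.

H' = −Σ pᵢ ln pᵢ = −((-0.2856) + (-0.3616) + (-0.3546) + (-0.3546)) = 1.3563 (working shown to 4 dp, full precision carried).
With S = 4 species, ln S = 1.3863, so J = 1.3563/1.3863 = 0.9783, i.e. 0.98 to 2 decimal places.

0.98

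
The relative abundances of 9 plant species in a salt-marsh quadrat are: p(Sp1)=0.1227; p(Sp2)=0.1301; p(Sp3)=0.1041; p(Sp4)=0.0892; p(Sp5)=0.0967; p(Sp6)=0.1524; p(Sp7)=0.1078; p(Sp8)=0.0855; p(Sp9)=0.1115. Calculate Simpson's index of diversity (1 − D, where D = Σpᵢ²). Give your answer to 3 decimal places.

D = 0.1227² + 0.1301² + 0.1041² + 0.0892² + 0.0967² + 0.1524² + 0.1078² + 0.0855² + 0.1115² = 0.01506 + 0.01693 + 0.01084 + 0.00796 + 0.00935 + 0.02323 + 0.01162 + 0.00731 + 0.01243 = 0.11471 (working shown to 5 dp, full precision carried).
So 1 − D = 0.88529, i.e. 0.885 to 3 decimal places.

0.885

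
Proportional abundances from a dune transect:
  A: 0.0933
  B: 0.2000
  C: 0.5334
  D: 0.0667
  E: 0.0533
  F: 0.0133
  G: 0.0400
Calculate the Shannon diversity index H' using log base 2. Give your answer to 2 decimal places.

Each pᵢ log₂ pᵢ term (working shown to 4 dp, full precision carried): 0.0933×(-3.4220)=-0.3193, 0.2×(-2.3219)=-0.4644, 0.5334×(-0.9067)=-0.4836, 0.0667×(-3.9062)=-0.2605, 0.0533×(-4.2297)=-0.2254, 0.0133×(-6.2324)=-0.0829, 0.04×(-4.6439)=-0.1858.
Sum = -2.0219, so H' = 2.02.

2.02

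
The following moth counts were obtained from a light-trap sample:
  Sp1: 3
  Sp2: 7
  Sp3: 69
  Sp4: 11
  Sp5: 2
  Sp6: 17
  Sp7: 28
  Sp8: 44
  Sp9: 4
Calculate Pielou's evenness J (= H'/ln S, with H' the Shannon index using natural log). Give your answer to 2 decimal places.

Total N = 3+7+69+11+2+17+28+44+4 = 185, so the proportions are 0.0162, 0.0378, 0.373, 0.0595, 0.0108, 0.0919, 0.1514, 0.2378, 0.0216 (working shown to 4 dp, full precision carried).
H' = −Σ pᵢ ln pᵢ = −((-0.0668) + (-0.1239) + (-0.3678) + (-0.1678) + (-0.0489) + (-0.2194) + (-0.2858) + (-0.3416) + (-0.0829)) = 1.7050.
With S = 9 species, ln S = 2.1972, so J = 1.7050/2.1972 = 0.7760, i.e. 0.78 to 2 decimal places.

0.78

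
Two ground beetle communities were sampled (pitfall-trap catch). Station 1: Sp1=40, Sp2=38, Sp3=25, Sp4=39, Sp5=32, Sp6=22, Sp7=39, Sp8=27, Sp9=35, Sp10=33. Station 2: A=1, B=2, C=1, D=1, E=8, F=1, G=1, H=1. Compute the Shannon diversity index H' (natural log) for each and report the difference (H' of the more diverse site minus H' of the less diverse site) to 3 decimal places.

Station 1: N=330, proportions 0.12121, 0.11515, 0.07576, 0.11818, 0.09697, 0.06667, 0.11818, 0.08182, 0.10606, 0.1, giving H' = 2.28476 (working shown to 5 dp, full precision carried).
Station 2: N=16, proportions 0.0625, 0.125, 0.0625, 0.0625, 0.5, 0.0625, 0.0625, 0.0625, giving H' = 1.64622.
Difference = |2.28476 − 1.64622| = 0.63854, i.e. 0.639 to 3 decimal places.

0.639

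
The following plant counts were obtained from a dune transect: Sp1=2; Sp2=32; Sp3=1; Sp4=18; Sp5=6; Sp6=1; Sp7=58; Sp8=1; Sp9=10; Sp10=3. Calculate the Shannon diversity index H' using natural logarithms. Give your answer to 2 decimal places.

Total N = 2+32+1+18+6+1+58+1+10+3 = 132, so the proportions are 0.0152, 0.2424, 0.0076, 0.1364, 0.0455, 0.0076, 0.4394, 0.0076, 0.0758, 0.0227 (working shown to 4 dp, full precision carried).
Each pᵢ ln pᵢ term: 0.0152×(-4.1897)=-0.0635, 0.2424×(-1.4171)=-0.3435, 0.0076×(-4.8828)=-0.0370, 0.1364×(-1.9924)=-0.2717, 0.0455×(-3.0910)=-0.1405, 0.0076×(-4.8828)=-0.0370, 0.4394×(-0.8224)=-0.3613, 0.0076×(-4.8828)=-0.0370, 0.0758×(-2.5802)=-0.1955, 0.0227×(-3.7842)=-0.0860.
Sum = -1.5730, so H' = 1.57.

1.57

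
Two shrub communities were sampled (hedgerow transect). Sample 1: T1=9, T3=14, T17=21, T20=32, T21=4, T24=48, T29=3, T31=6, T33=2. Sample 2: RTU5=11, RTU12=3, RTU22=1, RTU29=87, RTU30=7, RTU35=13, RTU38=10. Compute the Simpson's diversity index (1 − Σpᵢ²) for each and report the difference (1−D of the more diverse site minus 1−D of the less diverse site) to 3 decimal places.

0.247

Sample 1: N=139, proportions 0.06475, 0.10072, 0.15108, 0.23022, 0.02878, 0.34532, 0.02158, 0.04317, 0.01439, giving 1−D = 0.78723 (working shown to 5 dp, full precision carried).
Sample 2: N=132, proportions 0.08333, 0.02273, 0.00758, 0.65909, 0.05303, 0.09848, 0.07576, giving 1−D = 0.53983.
Difference = |0.78723 − 0.53983| = 0.24740, i.e. 0.247 to 3 decimal places.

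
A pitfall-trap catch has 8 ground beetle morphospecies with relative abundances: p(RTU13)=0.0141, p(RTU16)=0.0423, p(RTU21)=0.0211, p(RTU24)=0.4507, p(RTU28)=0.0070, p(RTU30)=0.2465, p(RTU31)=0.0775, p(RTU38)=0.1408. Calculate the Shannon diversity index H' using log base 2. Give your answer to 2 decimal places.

Each pᵢ log₂ pᵢ term (working shown to 4 dp, full precision carried): 0.0141×(-6.1482)=-0.0867, 0.0423×(-4.5632)=-0.1930, 0.0211×(-5.5666)=-0.1175, 0.4507×(-1.1498)=-0.5182, 0.007×(-7.1584)=-0.0501, 0.2465×(-2.0203)=-0.4980, 0.0775×(-3.6897)=-0.2859, 0.1408×(-2.8283)=-0.3982.
Sum = -2.1477, so H' = 2.15.

2.15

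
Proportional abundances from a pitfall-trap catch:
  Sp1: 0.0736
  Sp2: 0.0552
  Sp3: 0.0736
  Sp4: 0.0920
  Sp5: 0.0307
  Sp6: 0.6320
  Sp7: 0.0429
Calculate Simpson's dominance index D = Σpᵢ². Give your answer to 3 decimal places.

D = 0.0736² + 0.0552² + 0.0736² + 0.092² + 0.0307² + 0.632² + 0.0429² = 0.00542 + 0.00305 + 0.00542 + 0.00846 + 0.00094 + 0.39942 + 0.00184 = 0.42455 (working shown to 5 dp, full precision carried).
To 3 decimal places, D = 0.425.

0.425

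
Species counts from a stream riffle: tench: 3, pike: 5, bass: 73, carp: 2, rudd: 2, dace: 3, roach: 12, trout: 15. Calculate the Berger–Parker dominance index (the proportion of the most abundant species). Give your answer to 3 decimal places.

0.635

Total N = 3+5+73+2+2+3+12+15 = 115, so the proportions are 0.02609, 0.04348, 0.63478, 0.01739, 0.01739, 0.02609, 0.10435, 0.13043 (working shown to 5 dp, full precision carried).
The largest proportion is 0.63478, i.e. d = 0.635 to 3 decimal places.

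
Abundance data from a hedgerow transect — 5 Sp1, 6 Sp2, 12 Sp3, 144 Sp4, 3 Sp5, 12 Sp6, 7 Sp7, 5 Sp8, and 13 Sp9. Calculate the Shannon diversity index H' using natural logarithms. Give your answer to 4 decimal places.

1.2149

Total N = 5+6+12+144+3+12+7+5+13 = 207, so the proportions are 0.024155, 0.028986, 0.057971, 0.695652, 0.014493, 0.057971, 0.033816, 0.024155, 0.062802 (working shown to 6 dp, full precision carried).
Each pᵢ ln pᵢ term: 0.024155×(-3.723281)=-0.089934, 0.028986×(-3.540959)=-0.102637, 0.057971×(-2.847812)=-0.165091, 0.695652×(-0.362905)=-0.252456, 0.014493×(-4.234107)=-0.061364, 0.057971×(-2.847812)=-0.165091, 0.033816×(-3.386809)=-0.114530, 0.024155×(-3.723281)=-0.089934, 0.062802×(-2.767769)=-0.173821.
Sum = -1.214857, so H' = 1.2149.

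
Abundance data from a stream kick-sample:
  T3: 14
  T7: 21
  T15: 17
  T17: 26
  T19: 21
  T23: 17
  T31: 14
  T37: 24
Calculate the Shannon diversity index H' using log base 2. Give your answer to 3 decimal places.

Total N = 14+21+17+26+21+17+14+24 = 154, so the proportions are 0.09091, 0.13636, 0.11039, 0.16883, 0.13636, 0.11039, 0.09091, 0.15584 (working shown to 5 dp, full precision carried).
Each pᵢ log₂ pᵢ term: 0.09091×(-3.45943)=-0.31449, 0.13636×(-2.87447)=-0.39197, 0.11039×(-3.17932)=-0.35096, 0.16883×(-2.56635)=-0.43328, 0.13636×(-2.87447)=-0.39197, 0.11039×(-3.17932)=-0.35096, 0.09091×(-3.45943)=-0.31449, 0.15584×(-2.68182)=-0.41795.
Sum = -2.96609, so H' = 2.966.

2.966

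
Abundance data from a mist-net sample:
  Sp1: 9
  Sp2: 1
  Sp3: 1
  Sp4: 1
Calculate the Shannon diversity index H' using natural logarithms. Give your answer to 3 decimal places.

Total N = 9+1+1+1 = 12, so the proportions are 0.75, 0.08333, 0.08333, 0.08333 (working shown to 5 dp, full precision carried).
Each pᵢ ln pᵢ term: 0.75×(-0.28768)=-0.21576, 0.08333×(-2.48491)=-0.20708, 0.08333×(-2.48491)=-0.20708, 0.08333×(-2.48491)=-0.20708.
Sum = -0.83699, so H' = 0.837.

0.837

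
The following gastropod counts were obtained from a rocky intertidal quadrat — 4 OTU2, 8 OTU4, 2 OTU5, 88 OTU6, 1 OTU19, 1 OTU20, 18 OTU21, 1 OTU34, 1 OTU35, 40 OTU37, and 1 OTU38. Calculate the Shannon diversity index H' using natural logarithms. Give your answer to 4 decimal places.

Total N = 4+8+2+88+1+1+18+1+1+40+1 = 165, so the proportions are 0.024242, 0.048485, 0.012121, 0.533333, 0.006061, 0.006061, 0.109091, 0.006061, 0.006061, 0.242424, 0.006061 (working shown to 6 dp, full precision carried).
Each pᵢ ln pᵢ term: 0.024242×(-3.719651)=-0.090173, 0.048485×(-3.026504)=-0.146740, 0.012121×(-4.412798)=-0.053488, 0.533333×(-0.628609)=-0.335258, 0.006061×(-5.105945)=-0.030945, 0.006061×(-5.105945)=-0.030945, 0.109091×(-2.215574)=-0.241699, 0.006061×(-5.105945)=-0.030945, 0.006061×(-5.105945)=-0.030945, 0.242424×(-1.417066)=-0.343531, 0.006061×(-5.105945)=-0.030945.
Sum = -1.365615, so H' = 1.3656.

1.3656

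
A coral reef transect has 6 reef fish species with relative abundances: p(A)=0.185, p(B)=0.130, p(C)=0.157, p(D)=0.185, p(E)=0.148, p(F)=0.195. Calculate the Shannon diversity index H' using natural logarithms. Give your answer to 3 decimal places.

1.782

Each pᵢ ln pᵢ term (working shown to 5 dp, full precision carried): 0.185×(-1.68740)=-0.31217, 0.13×(-2.04022)=-0.26523, 0.157×(-1.85151)=-0.29069, 0.185×(-1.68740)=-0.31217, 0.148×(-1.91054)=-0.28276, 0.195×(-1.63476)=-0.31878.
Sum = -1.78179, so H' = 1.782.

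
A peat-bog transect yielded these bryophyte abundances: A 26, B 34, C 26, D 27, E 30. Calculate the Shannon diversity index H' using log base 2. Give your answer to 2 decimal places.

Total N = 26+34+26+27+30 = 143, so the proportions are 0.1818, 0.2378, 0.1818, 0.1888, 0.2098 (working shown to 4 dp, full precision carried).
Each pᵢ log₂ pᵢ term: 0.1818×(-2.4594)=-0.4472, 0.2378×(-2.0724)=-0.4927, 0.1818×(-2.4594)=-0.4472, 0.1888×(-2.4050)=-0.4541, 0.2098×(-2.2530)=-0.4727.
Sum = -2.3138, so H' = 2.31.

2.31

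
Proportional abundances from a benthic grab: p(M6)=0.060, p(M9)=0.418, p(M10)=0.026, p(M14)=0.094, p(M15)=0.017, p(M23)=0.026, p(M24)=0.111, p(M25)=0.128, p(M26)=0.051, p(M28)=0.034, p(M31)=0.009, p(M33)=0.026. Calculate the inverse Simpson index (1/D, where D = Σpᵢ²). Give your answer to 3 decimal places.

D = 0.06² + 0.418² + 0.026² + 0.094² + 0.017² + 0.026² + 0.111² + 0.128² + 0.051² + 0.034² + 0.009² + 0.026² = 0.0036000 + 0.1747240 + 0.0006760 + 0.0088360 + 0.0002890 + 0.0006760 + 0.0123210 + 0.0163840 + 0.0026010 + 0.0011560 + 0.0000810 + 0.0006760 = 0.2220200 (working shown to 7 dp, full precision carried).
So 1/D = 4.50410, i.e. 4.504 to 3 decimal places.

4.504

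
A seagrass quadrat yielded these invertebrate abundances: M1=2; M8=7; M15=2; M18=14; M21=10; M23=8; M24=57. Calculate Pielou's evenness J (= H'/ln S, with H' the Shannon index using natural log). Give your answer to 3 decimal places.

Total N = 2+7+2+14+10+8+57 = 100, so the proportions are 0.02, 0.07, 0.02, 0.14, 0.1, 0.08, 0.57 (working shown to 5 dp, full precision carried).
H' = −Σ pᵢ ln pᵢ = −((-0.07824) + (-0.18615) + (-0.07824) + (-0.27526) + (-0.23026) + (-0.20206) + (-0.32041)) = 1.37061.
With S = 7 species, ln S = 1.94591, so J = 1.37061/1.94591 = 0.70435, i.e. 0.704 to 3 decimal places.

0.704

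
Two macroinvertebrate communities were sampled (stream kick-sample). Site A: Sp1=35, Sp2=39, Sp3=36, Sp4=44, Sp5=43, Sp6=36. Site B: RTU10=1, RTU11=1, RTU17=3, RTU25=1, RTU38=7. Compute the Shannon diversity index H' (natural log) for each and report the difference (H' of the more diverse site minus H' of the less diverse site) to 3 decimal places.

0.524

Site A: N=233, proportions 0.15021, 0.16738, 0.15451, 0.18884, 0.18455, 0.15451, giving H' = 1.78767 (working shown to 5 dp, full precision carried).
Site B: N=13, proportions 0.07692, 0.07692, 0.23077, 0.07692, 0.53846, giving H' = 1.26363.
Difference = |1.78767 − 1.26363| = 0.52404, i.e. 0.524 to 3 decimal places.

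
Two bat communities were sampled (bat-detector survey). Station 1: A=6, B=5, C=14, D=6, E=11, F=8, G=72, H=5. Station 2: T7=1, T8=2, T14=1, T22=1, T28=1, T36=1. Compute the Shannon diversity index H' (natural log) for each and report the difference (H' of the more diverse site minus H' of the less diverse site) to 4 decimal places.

Station 1: N=127, proportions 0.047244, 0.03937, 0.110236, 0.047244, 0.086614, 0.062992, 0.566929, 0.03937, giving H' = 1.493993 (working shown to 6 dp, full precision carried).
Station 2: N=7, proportions 0.142857, 0.285714, 0.142857, 0.142857, 0.142857, 0.142857, giving H' = 1.747868.
Difference = |1.493993 − 1.747868| = 0.253875, i.e. 0.2539 to 4 decimal places.

0.2539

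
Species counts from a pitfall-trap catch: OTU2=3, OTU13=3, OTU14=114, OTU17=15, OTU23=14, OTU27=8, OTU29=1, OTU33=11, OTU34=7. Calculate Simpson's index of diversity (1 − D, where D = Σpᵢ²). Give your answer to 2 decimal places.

0.56

Total N = 3+3+114+15+14+8+1+11+7 = 176, so the proportions are 0.017, 0.017, 0.6477, 0.0852, 0.0795, 0.0455, 0.0057, 0.0625, 0.0398 (working shown to 4 dp, full precision carried).
D = 0.017² + 0.017² + 0.6477² + 0.0852² + 0.0795² + 0.0455² + 0.0057² + 0.0625² + 0.0398² = 0.0003 + 0.0003 + 0.4196 + 0.0073 + 0.0063 + 0.0021 + 0.0000 + 0.0039 + 0.0016 = 0.4413.
So 1 − D = 0.5587, i.e. 0.56 to 2 decimal places.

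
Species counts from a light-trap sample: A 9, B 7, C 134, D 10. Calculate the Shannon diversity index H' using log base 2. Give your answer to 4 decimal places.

0.8953

Total N = 9+7+134+10 = 160, so the proportions are 0.05625, 0.04375, 0.8375, 0.0625 (working shown to 6 dp, full precision carried).
Each pᵢ log₂ pᵢ term: 0.05625×(-4.152003)=-0.233550, 0.04375×(-4.514573)=-0.197513, 0.8375×(-0.255839)=-0.214265, 0.0625×(-4.000000)=-0.250000.
Sum = -0.895328, so H' = 0.8953.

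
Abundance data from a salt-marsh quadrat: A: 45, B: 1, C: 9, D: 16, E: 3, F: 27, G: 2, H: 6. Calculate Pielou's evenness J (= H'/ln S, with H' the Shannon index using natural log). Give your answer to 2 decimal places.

0.76

Total N = 45+1+9+16+3+27+2+6 = 109, so the proportions are 0.4128, 0.0092, 0.0826, 0.1468, 0.0275, 0.2477, 0.0183, 0.055 (working shown to 4 dp, full precision carried).
H' = −Σ pᵢ ln pᵢ = −((-0.3652) + (-0.0430) + (-0.2059) + (-0.2817) + (-0.0989) + (-0.3457) + (-0.0734) + (-0.1596)) = 1.5734.
With S = 8 species, ln S = 2.0794, so J = 1.5734/2.0794 = 0.7566, i.e. 0.76 to 2 decimal places.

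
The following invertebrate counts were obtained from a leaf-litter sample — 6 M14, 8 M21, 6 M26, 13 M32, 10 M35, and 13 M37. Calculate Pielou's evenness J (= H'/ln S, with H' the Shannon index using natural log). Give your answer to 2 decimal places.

Total N = 6+8+6+13+10+13 = 56, so the proportions are 0.1071, 0.1429, 0.1071, 0.2321, 0.1786, 0.2321 (working shown to 4 dp, full precision carried).
H' = −Σ pᵢ ln pᵢ = −((-0.2393) + (-0.2780) + (-0.2393) + (-0.3390) + (-0.3076) + (-0.3390)) = 1.7423.
With S = 6 species, ln S = 1.7918, so J = 1.7423/1.7918 = 0.9724, i.e. 0.97 to 2 decimal places.

0.97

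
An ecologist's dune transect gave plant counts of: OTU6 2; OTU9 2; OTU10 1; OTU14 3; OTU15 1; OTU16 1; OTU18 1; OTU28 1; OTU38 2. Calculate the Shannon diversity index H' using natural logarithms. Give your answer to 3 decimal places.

2.107

Total N = 2+2+1+3+1+1+1+1+2 = 14, so the proportions are 0.14286, 0.14286, 0.07143, 0.21429, 0.07143, 0.07143, 0.07143, 0.07143, 0.14286 (working shown to 5 dp, full precision carried).
Each pᵢ ln pᵢ term: 0.14286×(-1.94591)=-0.27799, 0.14286×(-1.94591)=-0.27799, 0.07143×(-2.63906)=-0.18850, 0.21429×(-1.54045)=-0.33010, 0.07143×(-2.63906)=-0.18850, 0.07143×(-2.63906)=-0.18850, 0.07143×(-2.63906)=-0.18850, 0.07143×(-2.63906)=-0.18850, 0.14286×(-1.94591)=-0.27799.
Sum = -2.10658, so H' = 2.107.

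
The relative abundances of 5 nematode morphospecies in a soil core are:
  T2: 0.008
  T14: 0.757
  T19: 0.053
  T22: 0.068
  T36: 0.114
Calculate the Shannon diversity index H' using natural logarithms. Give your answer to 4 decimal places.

0.8354

Each pᵢ ln pᵢ term (working shown to 6 dp, full precision carried): 0.008×(-4.828314)=-0.038627, 0.757×(-0.278392)=-0.210743, 0.053×(-2.937463)=-0.155686, 0.068×(-2.688248)=-0.182801, 0.114×(-2.171557)=-0.247557.
Sum = -0.835413, so H' = 0.8354.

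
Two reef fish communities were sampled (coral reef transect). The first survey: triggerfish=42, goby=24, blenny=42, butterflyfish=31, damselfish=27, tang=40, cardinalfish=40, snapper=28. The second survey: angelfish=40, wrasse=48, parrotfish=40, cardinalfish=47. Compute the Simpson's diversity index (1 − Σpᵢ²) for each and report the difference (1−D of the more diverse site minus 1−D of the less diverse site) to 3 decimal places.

0.122

The first survey: N=274, proportions 0.15328, 0.08759, 0.15328, 0.11314, 0.09854, 0.14599, 0.14599, 0.10219, giving 1−D = 0.86976 (working shown to 5 dp, full precision carried).
The second survey: N=175, proportions 0.22857, 0.27429, 0.22857, 0.26857, giving 1−D = 0.74815.
Difference = |0.86976 − 0.74815| = 0.12161, i.e. 0.122 to 3 decimal places.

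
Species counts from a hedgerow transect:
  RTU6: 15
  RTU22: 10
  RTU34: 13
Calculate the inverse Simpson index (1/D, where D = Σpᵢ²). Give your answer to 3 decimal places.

2.923

Total N = 15+10+13 = 38, so the proportions are 0.394737, 0.263158, 0.342105 (working shown to 6 dp, full precision carried).
D = 0.394737² + 0.263158² + 0.342105² = 0.155817 + 0.069252 + 0.117036 = 0.342105.
So 1/D = 2.92308, i.e. 2.923 to 3 decimal places.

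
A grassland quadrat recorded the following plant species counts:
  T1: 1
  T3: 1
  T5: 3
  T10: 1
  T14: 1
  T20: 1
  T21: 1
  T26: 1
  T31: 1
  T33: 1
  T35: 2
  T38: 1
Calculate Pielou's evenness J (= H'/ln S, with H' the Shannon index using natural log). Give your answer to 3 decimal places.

0.964

Total N = 1+1+3+1+1+1+1+1+1+1+2+1 = 15, so the proportions are 0.06667, 0.06667, 0.2, 0.06667, 0.06667, 0.06667, 0.06667, 0.06667, 0.06667, 0.06667, 0.13333, 0.06667 (working shown to 5 dp, full precision carried).
H' = −Σ pᵢ ln pᵢ = −((-0.18054) + (-0.18054) + (-0.32189) + (-0.18054) + (-0.18054) + (-0.18054) + (-0.18054) + (-0.18054) + (-0.18054) + (-0.18054) + (-0.26865) + (-0.18054)) = 2.39591.
With S = 12 species, ln S = 2.48491, so J = 2.39591/2.48491 = 0.96418, i.e. 0.964 to 3 decimal places.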